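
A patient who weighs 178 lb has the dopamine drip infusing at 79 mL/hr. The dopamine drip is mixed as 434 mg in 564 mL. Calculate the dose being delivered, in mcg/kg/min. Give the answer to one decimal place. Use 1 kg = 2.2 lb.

12.5 mcg/kg/min

Weight = 178 lb ÷ 2.2 lb/kg = 80.90909 kg
Concentration = 434 mg ÷ 564 mL = 0.7695035 mg/mL = 769.5035 mcg/mL
Drug rate = 79 mL/hr × 769.5035 mcg/mL = 60790.78 mcg/hr
60790.78 mcg/hr ÷ 60 min/hr = 1013.18 mcg/min
1013.18 mcg/min ÷ 80.90909 kg = 12.52245 mcg/kg/min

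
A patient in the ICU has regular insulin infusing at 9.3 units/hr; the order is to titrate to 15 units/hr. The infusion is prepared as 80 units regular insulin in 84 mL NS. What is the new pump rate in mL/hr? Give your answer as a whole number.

16 mL/hr

Concentration = 80 units ÷ 84 mL = 0.952381 units/mL
Rate = 15 units/hr ÷ 0.952381 units/mL = 15.75 mL/hr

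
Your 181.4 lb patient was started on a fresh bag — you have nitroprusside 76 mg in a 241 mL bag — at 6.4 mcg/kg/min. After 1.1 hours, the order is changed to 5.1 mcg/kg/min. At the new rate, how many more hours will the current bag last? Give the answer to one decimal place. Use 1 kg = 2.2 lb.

Initial rate:
Weight = 181.4 lb ÷ 2.2 lb/kg = 82.45455 kg
Dose = 6.4 mcg/kg/min × 82.45455 kg = 527.7091 mcg/min
527.7091 mcg/min × 60 min/hr = 31662.55 mcg/hr
Concentration = 76 mg ÷ 241 mL = 0.3153527 mg/mL = 315.3527 mcg/mL
Rate = 31662.55 mcg/hr ÷ 315.3527 mcg/mL = 100.4036 mL/hr
Volume infused so far = 100.4036 mL/hr × 1.1 hr = 110.444 mL
Volume remaining = 241 − 110.444 = 130.556 mL
New rate:
Dose = 5.1 mcg/kg/min × 82.45455 kg = 420.5182 mcg/min
420.5182 mcg/min × 60 min/hr = 25231.09 mcg/hr
Rate = 25231.09 mcg/hr ÷ 315.3527 mcg/mL = 80.00912 mL/hr
Time remaining = 130.556 mL ÷ 80.00912 mL/hr = 1.631765 hr

1.6 hours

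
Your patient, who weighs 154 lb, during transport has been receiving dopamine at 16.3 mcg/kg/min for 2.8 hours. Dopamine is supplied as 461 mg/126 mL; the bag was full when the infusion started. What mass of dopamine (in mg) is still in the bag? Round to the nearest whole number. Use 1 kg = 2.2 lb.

Weight = 154 lb ÷ 2.2 lb/kg = 70 kg
Dose = 16.3 mcg/kg/min × 70 kg = 1141 mcg/min
1141 mcg/min × 60 min/hr = 68460 mcg/hr
Concentration = 461 mg ÷ 126 mL = 3.65873 mg/mL = 3658.73 mcg/mL
Rate = 68460 mcg/hr ÷ 3658.73 mcg/mL = 18.71141 mL/hr
Volume infused = 18.71141 mL/hr × 2.8 hr = 52.39195 mL
Volume remaining = 126 − 52.39195 = 73.60805 mL
Drug remaining = 73.60805 mL × 3658.73 mcg/mL = 269312 mcg = 269.312 mg

269 mg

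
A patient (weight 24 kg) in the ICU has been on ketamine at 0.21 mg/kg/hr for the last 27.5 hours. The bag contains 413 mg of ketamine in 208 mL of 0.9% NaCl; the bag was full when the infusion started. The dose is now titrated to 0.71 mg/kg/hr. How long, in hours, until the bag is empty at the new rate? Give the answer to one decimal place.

Initial rate:
Dose = 0.21 mg/kg/hr × 24 kg = 5.04 mg/hr
Concentration = 413 mg ÷ 208 mL = 1.985577 mg/mL
Rate = 5.04 mg/hr ÷ 1.985577 mg/mL = 2.538305 mL/hr
Volume infused so far = 2.538305 mL/hr × 27.5 hr = 69.80339 mL
Volume remaining = 208 − 69.80339 = 138.1966 mL
New rate:
Dose = 0.71 mg/kg/hr × 24 kg = 17.04 mg/hr
Rate = 17.04 mg/hr ÷ 1.985577 mg/mL = 8.581889 mL/hr
Time remaining = 138.1966 mL ÷ 8.581889 mL/hr = 16.10329 hr

16.1 hours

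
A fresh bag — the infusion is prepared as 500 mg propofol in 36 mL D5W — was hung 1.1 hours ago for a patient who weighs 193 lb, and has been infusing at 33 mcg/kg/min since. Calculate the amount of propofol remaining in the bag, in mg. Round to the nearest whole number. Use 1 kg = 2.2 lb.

Weight = 193 lb ÷ 2.2 lb/kg = 87.72727 kg
Dose = 33 mcg/kg/min × 87.72727 kg = 2895 mcg/min
2895 mcg/min × 60 min/hr = 173700 mcg/hr
Concentration = 500 mg ÷ 36 mL = 13.88889 mg/mL = 13888.89 mcg/mL
Rate = 173700 mcg/hr ÷ 13888.89 mcg/mL = 12.5064 mL/hr
Volume infused = 12.5064 mL/hr × 1.1 hr = 13.75704 mL
Volume remaining = 36 − 13.75704 = 22.24296 mL
Drug remaining = 22.24296 mL × 13888.89 mcg/mL = 308930 mcg = 308.93 mg

309 mg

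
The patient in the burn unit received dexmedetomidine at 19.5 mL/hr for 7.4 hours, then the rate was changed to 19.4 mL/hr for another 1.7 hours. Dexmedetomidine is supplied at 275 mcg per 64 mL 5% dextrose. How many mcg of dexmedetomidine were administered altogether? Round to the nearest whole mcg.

Concentration = 275 mcg ÷ 64 mL = 4.296875 mcg/mL
Stage 1: 19.5 mL/hr × 7.4 hr = 144.3 mL → 144.3 mL × 4.296875 mcg/mL = 620.0391 mcg
Stage 2: 19.4 mL/hr × 1.7 hr = 32.98 mL → 32.98 mL × 4.296875 mcg/mL = 141.7109 mcg
Total = 620.0391 + 141.7109 = 761.75 mcg

762 mcg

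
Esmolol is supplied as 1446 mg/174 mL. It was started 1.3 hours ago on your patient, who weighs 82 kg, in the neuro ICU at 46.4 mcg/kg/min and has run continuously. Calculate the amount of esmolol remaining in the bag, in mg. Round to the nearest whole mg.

Dose = 46.4 mcg/kg/min × 82 kg = 3804.8 mcg/min
3804.8 mcg/min × 60 min/hr = 228288 mcg/hr
Concentration = 1446 mg ÷ 174 mL = 8.310345 mg/mL = 8310.345 mcg/mL
Rate = 228288 mcg/hr ÷ 8310.345 mcg/mL = 27.47034 mL/hr
Volume infused = 27.47034 mL/hr × 1.3 hr = 35.71144 mL
Volume remaining = 174 − 35.71144 = 138.2886 mL
Drug remaining = 138.2886 mL × 8310.345 mcg/mL = 1149226 mcg = 1149.226 mg

1149 mg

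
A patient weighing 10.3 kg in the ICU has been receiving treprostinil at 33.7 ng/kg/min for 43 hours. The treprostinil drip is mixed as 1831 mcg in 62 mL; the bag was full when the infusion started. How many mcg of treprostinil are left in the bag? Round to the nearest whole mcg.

935 mcg

Dose = 33.7 ng/kg/min × 10.3 kg = 347.11 ng/min
347.11 ng/min × 60 min/hr = 20826.6 ng/hr
Concentration = 1831 mcg ÷ 62 mL = 29.53226 mcg/mL = 29532.26 ng/mL
Rate = 20826.6 ng/hr ÷ 29532.26 ng/mL = 0.7052153 mL/hr
Volume infused = 0.7052153 mL/hr × 43 hr = 30.32426 mL
Volume remaining = 62 − 30.32426 = 31.67574 mL
Drug remaining = 31.67574 mL × 29532.26 ng/mL = 935456.2 ng = 935.4562 mcg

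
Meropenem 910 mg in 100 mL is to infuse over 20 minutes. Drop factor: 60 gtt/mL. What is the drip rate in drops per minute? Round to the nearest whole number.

100 mL ÷ (20 min) = 5 mL/min
5 mL/min × 60 gtt/mL = 300 gtt/min

300 gtt/min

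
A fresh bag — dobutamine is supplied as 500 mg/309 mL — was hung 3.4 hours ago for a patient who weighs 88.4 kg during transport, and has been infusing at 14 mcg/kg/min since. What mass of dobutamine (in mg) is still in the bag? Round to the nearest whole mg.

Dose = 14 mcg/kg/min × 88.4 kg = 1237.6 mcg/min
1237.6 mcg/min × 60 min/hr = 74256 mcg/hr
Concentration = 500 mg ÷ 309 mL = 1.618123 mg/mL = 1618.123 mcg/mL
Rate = 74256 mcg/hr ÷ 1618.123 mcg/mL = 45.89021 mL/hr
Volume infused = 45.89021 mL/hr × 3.4 hr = 156.0267 mL
Volume remaining = 309 − 156.0267 = 152.9733 mL
Drug remaining = 152.9733 mL × 1618.123 mcg/mL = 247529.6 mcg = 247.5296 mg

248 mg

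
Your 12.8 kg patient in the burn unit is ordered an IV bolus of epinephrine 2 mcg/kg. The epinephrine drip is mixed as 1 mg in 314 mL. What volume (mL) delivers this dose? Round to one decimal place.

Dose = 2 mcg/kg × 12.8 kg = 25.6 mcg
Concentration = 1 mg ÷ 314 mL = 0.003184713 mg/mL = 3.184713 mcg/mL
Volume = 25.6 mcg ÷ 3.184713 mcg/mL = 8.0384 mL

8.0 mL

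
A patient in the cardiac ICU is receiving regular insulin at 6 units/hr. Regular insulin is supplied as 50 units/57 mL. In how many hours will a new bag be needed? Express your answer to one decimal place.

Concentration = 50 units ÷ 57 mL = 0.877193 units/mL
Rate = 6 units/hr ÷ 0.877193 units/mL = 6.84 mL/hr
Duration = 57 mL ÷ 6.84 mL/hr = 8.333333 hr

8.3 hours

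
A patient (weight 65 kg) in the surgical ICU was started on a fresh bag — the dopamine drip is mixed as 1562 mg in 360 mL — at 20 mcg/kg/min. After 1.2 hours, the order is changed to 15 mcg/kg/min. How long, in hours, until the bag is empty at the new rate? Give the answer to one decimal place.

Initial rate:
Dose = 20 mcg/kg/min × 65 kg = 1300 mcg/min
1300 mcg/min × 60 min/hr = 78000 mcg/hr
Concentration = 1562 mg ÷ 360 mL = 4.338889 mg/mL = 4338.889 mcg/mL
Rate = 78000 mcg/hr ÷ 4338.889 mcg/mL = 17.97695 mL/hr
Volume infused so far = 17.97695 mL/hr × 1.2 hr = 21.57234 mL
Volume remaining = 360 − 21.57234 = 338.4277 mL
New rate:
Dose = 15 mcg/kg/min × 65 kg = 975 mcg/min
975 mcg/min × 60 min/hr = 58500 mcg/hr
Rate = 58500 mcg/hr ÷ 4338.889 mcg/mL = 13.48271 mL/hr
Time remaining = 338.4277 mL ÷ 13.48271 mL/hr = 25.10085 hr

25.1 hours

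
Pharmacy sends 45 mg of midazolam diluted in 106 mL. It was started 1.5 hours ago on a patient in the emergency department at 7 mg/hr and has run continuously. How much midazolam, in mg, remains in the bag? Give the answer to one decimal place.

34.5 mg

Concentration = 45 mg ÷ 106 mL = 0.4245283 mg/mL
Rate = 7 mg/hr ÷ 0.4245283 mg/mL = 16.48889 mL/hr
Volume infused = 16.48889 mL/hr × 1.5 hr = 24.73333 mL
Volume remaining = 106 − 24.73333 = 81.26667 mL
Drug remaining = 81.26667 mL × 0.4245283 mg/mL = 34.5 mg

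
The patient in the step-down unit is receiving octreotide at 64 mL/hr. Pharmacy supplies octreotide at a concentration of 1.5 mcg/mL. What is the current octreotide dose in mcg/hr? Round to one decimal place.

Drug rate = 64 mL/hr × 1.5 mcg/mL = 96 mcg/hr

96.0 mcg/hr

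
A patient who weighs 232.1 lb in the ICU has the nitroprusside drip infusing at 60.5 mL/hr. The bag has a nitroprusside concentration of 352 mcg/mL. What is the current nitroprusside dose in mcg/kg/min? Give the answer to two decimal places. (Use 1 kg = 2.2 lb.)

Weight = 232.1 lb ÷ 2.2 lb/kg = 105.5 kg
Drug rate = 60.5 mL/hr × 352 mcg/mL = 21296 mcg/hr
21296 mcg/hr ÷ 60 min/hr = 354.9333 mcg/min
354.9333 mcg/min ÷ 105.5 kg = 3.364297 mcg/kg/min

3.36 mcg/kg/min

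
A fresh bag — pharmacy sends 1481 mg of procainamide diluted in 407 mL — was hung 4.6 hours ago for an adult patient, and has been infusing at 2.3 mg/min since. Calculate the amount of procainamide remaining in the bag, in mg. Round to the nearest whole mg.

2.3 mg/min × 60 min/hr = 138 mg/hr
Concentration = 1481 mg ÷ 407 mL = 3.638821 mg/mL
Rate = 138 mg/hr ÷ 3.638821 mg/mL = 37.92438 mL/hr
Volume infused = 37.92438 mL/hr × 4.6 hr = 174.4521 mL
Volume remaining = 407 − 174.4521 = 232.5479 mL
Drug remaining = 232.5479 mL × 3.638821 mg/mL = 846.2 mg

846 mg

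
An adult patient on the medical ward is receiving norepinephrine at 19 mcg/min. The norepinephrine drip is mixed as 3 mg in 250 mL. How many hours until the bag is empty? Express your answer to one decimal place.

19 mcg/min × 60 min/hr = 1140 mcg/hr
Concentration = 3 mg ÷ 250 mL = 0.012 mg/mL = 12 mcg/mL
Rate = 1140 mcg/hr ÷ 12 mcg/mL = 95 mL/hr
Duration = 250 mL ÷ 95 mL/hr = 2.631579 hr

2.6 hours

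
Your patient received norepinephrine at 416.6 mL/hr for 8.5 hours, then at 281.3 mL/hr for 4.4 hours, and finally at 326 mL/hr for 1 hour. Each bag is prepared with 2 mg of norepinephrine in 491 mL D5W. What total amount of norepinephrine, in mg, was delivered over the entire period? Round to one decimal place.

20.8 mg

Concentration = 2 mg ÷ 491 mL = 0.00407332 mg/mL
Stage 1: 416.6 mL/hr × 8.5 hr = 3541.1 mL → 3541.1 mL × 0.00407332 mg/mL = 14.42403 mg
Stage 2: 281.3 mL/hr × 4.4 hr = 1237.72 mL → 1237.72 mL × 0.00407332 mg/mL = 5.041629 mg
Stage 3: 326 mL/hr × 1 hr = 326 mL → 326 mL × 0.00407332 mg/mL = 1.327902 mg
Total = 14.42403 + 5.041629 + 1.327902 = 20.79356 mg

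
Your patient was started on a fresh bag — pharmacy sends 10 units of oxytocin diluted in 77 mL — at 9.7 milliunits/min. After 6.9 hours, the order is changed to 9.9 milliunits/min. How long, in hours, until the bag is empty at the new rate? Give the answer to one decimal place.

Initial rate:
9.7 milliunits/min × 60 min/hr = 582 milliunits/hr
Concentration = 10 units ÷ 77 mL = 0.1298701 units/mL = 129.8701 milliunits/mL
Rate = 582 milliunits/hr ÷ 129.8701 milliunits/mL = 4.4814 mL/hr
Volume infused so far = 4.4814 mL/hr × 6.9 hr = 30.92166 mL
Volume remaining = 77 − 30.92166 = 46.07834 mL
New rate:
9.9 milliunits/min × 60 min/hr = 594 milliunits/hr
Rate = 594 milliunits/hr ÷ 129.8701 milliunits/mL = 4.5738 mL/hr
Time remaining = 46.07834 mL ÷ 4.5738 mL/hr = 10.07441 hr

10.1 hours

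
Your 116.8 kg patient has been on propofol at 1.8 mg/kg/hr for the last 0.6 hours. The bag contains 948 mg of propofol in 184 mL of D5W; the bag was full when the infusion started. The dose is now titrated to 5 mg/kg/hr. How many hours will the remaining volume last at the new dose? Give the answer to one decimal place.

Initial rate:
Dose = 1.8 mg/kg/hr × 116.8 kg = 210.24 mg/hr
Concentration = 948 mg ÷ 184 mL = 5.152174 mg/mL
Rate = 210.24 mg/hr ÷ 5.152174 mg/mL = 40.80608 mL/hr
Volume infused so far = 40.80608 mL/hr × 0.6 hr = 24.48365 mL
Volume remaining = 184 − 24.48365 = 159.5164 mL
New rate:
Dose = 5 mg/kg/hr × 116.8 kg = 584 mg/hr
Rate = 584 mg/hr ÷ 5.152174 mg/mL = 113.3502 mL/hr
Time remaining = 159.5164 mL ÷ 113.3502 mL/hr = 1.407288 hr

1.4 hours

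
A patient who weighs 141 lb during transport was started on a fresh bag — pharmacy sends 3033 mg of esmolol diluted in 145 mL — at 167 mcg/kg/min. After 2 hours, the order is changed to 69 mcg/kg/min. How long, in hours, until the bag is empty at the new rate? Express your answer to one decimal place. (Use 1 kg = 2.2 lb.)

Initial rate:
Weight = 141 lb ÷ 2.2 lb/kg = 64.09091 kg
Dose = 167 mcg/kg/min × 64.09091 kg = 10703.18 mcg/min
10703.18 mcg/min × 60 min/hr = 642190.9 mcg/hr
Concentration = 3033 mg ÷ 145 mL = 20.91724 mg/mL = 20917.24 mcg/mL
Rate = 642190.9 mcg/hr ÷ 20917.24 mcg/mL = 30.70151 mL/hr
Volume infused so far = 30.70151 mL/hr × 2 hr = 61.40302 mL
Volume remaining = 145 − 61.40302 = 83.59698 mL
New rate:
Dose = 69 mcg/kg/min × 64.09091 kg = 4422.273 mcg/min
4422.273 mcg/min × 60 min/hr = 265336.4 mcg/hr
Rate = 265336.4 mcg/hr ÷ 20917.24 mcg/mL = 12.68506 mL/hr
Time remaining = 83.59698 mL ÷ 12.68506 mL/hr = 6.590194 hr

6.6 hours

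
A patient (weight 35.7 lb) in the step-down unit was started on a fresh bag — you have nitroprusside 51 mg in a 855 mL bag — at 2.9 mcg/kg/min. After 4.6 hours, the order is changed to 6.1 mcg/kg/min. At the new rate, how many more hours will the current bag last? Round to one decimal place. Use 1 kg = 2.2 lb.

6.4 hours

Initial rate:
Weight = 35.7 lb ÷ 2.2 lb/kg = 16.22727 kg
Dose = 2.9 mcg/kg/min × 16.22727 kg = 47.05909 mcg/min
47.05909 mcg/min × 60 min/hr = 2823.545 mcg/hr
Concentration = 51 mg ÷ 855 mL = 0.05964912 mg/mL = 59.64912 mcg/mL
Rate = 2823.545 mcg/hr ÷ 59.64912 mcg/mL = 47.33591 mL/hr
Volume infused so far = 47.33591 mL/hr × 4.6 hr = 217.7452 mL
Volume remaining = 855 − 217.7452 = 637.2548 mL
New rate:
Dose = 6.1 mcg/kg/min × 16.22727 kg = 98.98636 mcg/min
98.98636 mcg/min × 60 min/hr = 5939.182 mcg/hr
Rate = 5939.182 mcg/hr ÷ 59.64912 mcg/mL = 99.56864 mL/hr
Time remaining = 637.2548 mL ÷ 99.56864 mL/hr = 6.400156 hr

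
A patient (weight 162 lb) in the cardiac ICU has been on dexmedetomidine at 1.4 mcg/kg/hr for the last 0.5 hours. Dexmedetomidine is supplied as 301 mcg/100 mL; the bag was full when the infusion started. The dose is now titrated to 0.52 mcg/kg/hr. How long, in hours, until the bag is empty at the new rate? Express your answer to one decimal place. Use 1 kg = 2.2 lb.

Initial rate:
Weight = 162 lb ÷ 2.2 lb/kg = 73.63636 kg
Dose = 1.4 mcg/kg/hr × 73.63636 kg = 103.0909 mcg/hr
Concentration = 301 mcg ÷ 100 mL = 3.01 mcg/mL
Rate = 103.0909 mcg/hr ÷ 3.01 mcg/mL = 34.24947 mL/hr
Volume infused so far = 34.24947 mL/hr × 0.5 hr = 17.12474 mL
Volume remaining = 100 − 17.12474 = 82.87526 mL
New rate:
Dose = 0.52 mcg/kg/hr × 73.63636 kg = 38.29091 mcg/hr
Rate = 38.29091 mcg/hr ÷ 3.01 mcg/mL = 12.72123 mL/hr
Time remaining = 82.87526 mL ÷ 12.72123 mL/hr = 6.51472 hr

6.5 hours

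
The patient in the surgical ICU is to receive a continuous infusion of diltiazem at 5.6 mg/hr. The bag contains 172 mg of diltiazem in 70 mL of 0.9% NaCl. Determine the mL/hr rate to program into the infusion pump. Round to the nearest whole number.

Concentration = 172 mg ÷ 70 mL = 2.457143 mg/mL
Rate = 5.6 mg/hr ÷ 2.457143 mg/mL = 2.27907 mL/hr

2 mL/hr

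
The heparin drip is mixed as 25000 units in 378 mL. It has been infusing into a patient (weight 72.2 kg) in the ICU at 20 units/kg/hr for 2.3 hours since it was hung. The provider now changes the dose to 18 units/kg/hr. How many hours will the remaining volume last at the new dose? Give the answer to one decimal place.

Initial rate:
Dose = 20 units/kg/hr × 72.2 kg = 1444 units/hr
Concentration = 25000 units ÷ 378 mL = 66.13757 units/mL
Rate = 1444 units/hr ÷ 66.13757 units/mL = 21.83328 mL/hr
Volume infused so far = 21.83328 mL/hr × 2.3 hr = 50.21654 mL
Volume remaining = 378 − 50.21654 = 327.7835 mL
New rate:
Dose = 18 units/kg/hr × 72.2 kg = 1299.6 units/hr
Rate = 1299.6 units/hr ÷ 66.13757 units/mL = 19.64995 mL/hr
Time remaining = 327.7835 mL ÷ 19.64995 mL/hr = 16.68113 hr

16.7 hours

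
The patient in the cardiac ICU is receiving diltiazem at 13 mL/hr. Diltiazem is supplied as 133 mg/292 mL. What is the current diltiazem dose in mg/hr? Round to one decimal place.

5.9 mg/hr

Concentration = 133 mg ÷ 292 mL = 0.4554795 mg/mL
Drug rate = 13 mL/hr × 0.4554795 mg/mL = 5.921233 mg/hr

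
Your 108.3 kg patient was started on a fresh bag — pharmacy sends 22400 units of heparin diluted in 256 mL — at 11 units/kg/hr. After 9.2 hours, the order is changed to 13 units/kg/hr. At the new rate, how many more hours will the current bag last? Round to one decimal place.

Initial rate:
Dose = 11 units/kg/hr × 108.3 kg = 1191.3 units/hr
Concentration = 22400 units ÷ 256 mL = 87.5 units/mL
Rate = 1191.3 units/hr ÷ 87.5 units/mL = 13.61486 mL/hr
Volume infused so far = 13.61486 mL/hr × 9.2 hr = 125.2567 mL
Volume remaining = 256 − 125.2567 = 130.7433 mL
New rate:
Dose = 13 units/kg/hr × 108.3 kg = 1407.9 units/hr
Rate = 1407.9 units/hr ÷ 87.5 units/mL = 16.09029 mL/hr
Time remaining = 130.7433 mL ÷ 16.09029 mL/hr = 8.125606 hr

8.1 hours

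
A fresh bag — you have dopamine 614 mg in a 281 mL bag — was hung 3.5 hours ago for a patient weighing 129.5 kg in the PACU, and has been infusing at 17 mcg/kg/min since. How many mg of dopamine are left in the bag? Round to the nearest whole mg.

152 mg

Dose = 17 mcg/kg/min × 129.5 kg = 2201.5 mcg/min
2201.5 mcg/min × 60 min/hr = 132090 mcg/hr
Concentration = 614 mg ÷ 281 mL = 2.185053 mg/mL = 2185.053 mcg/mL
Rate = 132090 mcg/hr ÷ 2185.053 mcg/mL = 60.45161 mL/hr
Volume infused = 60.45161 mL/hr × 3.5 hr = 211.5806 mL
Volume remaining = 281 − 211.5806 = 69.41936 mL
Drug remaining = 69.41936 mL × 2185.053 mcg/mL = 151685 mcg = 151.685 mg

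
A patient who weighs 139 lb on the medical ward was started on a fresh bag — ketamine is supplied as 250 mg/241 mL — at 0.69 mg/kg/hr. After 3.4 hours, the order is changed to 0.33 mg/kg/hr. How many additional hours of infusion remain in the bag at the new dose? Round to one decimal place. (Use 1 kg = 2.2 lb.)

4.9 hours

Initial rate:
Weight = 139 lb ÷ 2.2 lb/kg = 63.18182 kg
Dose = 0.69 mg/kg/hr × 63.18182 kg = 43.59545 mg/hr
Concentration = 250 mg ÷ 241 mL = 1.037344 mg/mL
Rate = 43.59545 mg/hr ÷ 1.037344 mg/mL = 42.02602 mL/hr
Volume infused so far = 42.02602 mL/hr × 3.4 hr = 142.8885 mL
Volume remaining = 241 − 142.8885 = 98.11154 mL
New rate:
Dose = 0.33 mg/kg/hr × 63.18182 kg = 20.85 mg/hr
Rate = 20.85 mg/hr ÷ 1.037344 mg/mL = 20.0994 mL/hr
Time remaining = 98.11154 mL ÷ 20.0994 mL/hr = 4.881317 hr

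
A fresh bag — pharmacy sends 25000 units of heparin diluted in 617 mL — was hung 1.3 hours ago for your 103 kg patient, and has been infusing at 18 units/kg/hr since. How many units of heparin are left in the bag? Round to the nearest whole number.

Dose = 18 units/kg/hr × 103 kg = 1854 units/hr
Concentration = 25000 units ÷ 617 mL = 40.51864 units/mL
Rate = 1854 units/hr ÷ 40.51864 units/mL = 45.75672 mL/hr
Volume infused = 45.75672 mL/hr × 1.3 hr = 59.48374 mL
Volume remaining = 617 − 59.48374 = 557.5163 mL
Drug remaining = 557.5163 mL × 40.51864 units/mL = 22589.8 units

22590 units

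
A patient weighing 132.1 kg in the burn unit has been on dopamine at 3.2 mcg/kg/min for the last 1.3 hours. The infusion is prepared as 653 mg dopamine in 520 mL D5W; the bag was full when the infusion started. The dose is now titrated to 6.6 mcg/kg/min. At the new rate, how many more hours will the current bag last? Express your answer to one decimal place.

Initial rate:
Dose = 3.2 mcg/kg/min × 132.1 kg = 422.72 mcg/min
422.72 mcg/min × 60 min/hr = 25363.2 mcg/hr
Concentration = 653 mg ÷ 520 mL = 1.255769 mg/mL = 1255.769 mcg/mL
Rate = 25363.2 mcg/hr ÷ 1255.769 mcg/mL = 20.19734 mL/hr
Volume infused so far = 20.19734 mL/hr × 1.3 hr = 26.25654 mL
Volume remaining = 520 − 26.25654 = 493.7435 mL
New rate:
Dose = 6.6 mcg/kg/min × 132.1 kg = 871.86 mcg/min
871.86 mcg/min × 60 min/hr = 52311.6 mcg/hr
Rate = 52311.6 mcg/hr ÷ 1255.769 mcg/mL = 41.65702 mL/hr
Time remaining = 493.7435 mL ÷ 41.65702 mL/hr = 11.85259 hr

11.9 hours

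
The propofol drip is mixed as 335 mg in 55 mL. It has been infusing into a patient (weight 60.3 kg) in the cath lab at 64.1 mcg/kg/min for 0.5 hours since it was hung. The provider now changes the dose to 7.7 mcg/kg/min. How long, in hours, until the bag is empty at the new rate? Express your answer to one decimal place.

7.9 hours

Initial rate:
Dose = 64.1 mcg/kg/min × 60.3 kg = 3865.23 mcg/min
3865.23 mcg/min × 60 min/hr = 231913.8 mcg/hr
Concentration = 335 mg ÷ 55 mL = 6.090909 mg/mL = 6090.909 mcg/mL
Rate = 231913.8 mcg/hr ÷ 6090.909 mcg/mL = 38.0754 mL/hr
Volume infused so far = 38.0754 mL/hr × 0.5 hr = 19.0377 mL
Volume remaining = 55 − 19.0377 = 35.9623 mL
New rate:
Dose = 7.7 mcg/kg/min × 60.3 kg = 464.31 mcg/min
464.31 mcg/min × 60 min/hr = 27858.6 mcg/hr
Rate = 27858.6 mcg/hr ÷ 6090.909 mcg/mL = 4.5738 mL/hr
Time remaining = 35.9623 mL ÷ 4.5738 mL/hr = 7.862674 hr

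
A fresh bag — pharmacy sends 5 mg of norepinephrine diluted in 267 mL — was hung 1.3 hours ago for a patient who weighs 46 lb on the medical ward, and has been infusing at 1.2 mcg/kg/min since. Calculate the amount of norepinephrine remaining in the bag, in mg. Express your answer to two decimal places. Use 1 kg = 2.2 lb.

Weight = 46 lb ÷ 2.2 lb/kg = 20.90909 kg
Dose = 1.2 mcg/kg/min × 20.90909 kg = 25.09091 mcg/min
25.09091 mcg/min × 60 min/hr = 1505.455 mcg/hr
Concentration = 5 mg ÷ 267 mL = 0.01872659 mg/mL = 18.72659 mcg/mL
Rate = 1505.455 mcg/hr ÷ 18.72659 mcg/mL = 80.39127 mL/hr
Volume infused = 80.39127 mL/hr × 1.3 hr = 104.5087 mL
Volume remaining = 267 − 104.5087 = 162.4913 mL
Drug remaining = 162.4913 mL × 18.72659 mcg/mL = 3042.909 mcg = 3.042909 mg

3.04 mg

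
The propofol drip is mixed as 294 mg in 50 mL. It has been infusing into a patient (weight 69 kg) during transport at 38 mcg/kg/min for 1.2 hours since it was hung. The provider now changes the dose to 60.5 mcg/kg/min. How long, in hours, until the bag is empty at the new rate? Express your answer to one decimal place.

0.4 hours

Initial rate:
Dose = 38 mcg/kg/min × 69 kg = 2622 mcg/min
2622 mcg/min × 60 min/hr = 157320 mcg/hr
Concentration = 294 mg ÷ 50 mL = 5.88 mg/mL = 5880 mcg/mL
Rate = 157320 mcg/hr ÷ 5880 mcg/mL = 26.7551 mL/hr
Volume infused so far = 26.7551 mL/hr × 1.2 hr = 32.10612 mL
Volume remaining = 50 − 32.10612 = 17.89388 mL
New rate:
Dose = 60.5 mcg/kg/min × 69 kg = 4174.5 mcg/min
4174.5 mcg/min × 60 min/hr = 250470 mcg/hr
Rate = 250470 mcg/hr ÷ 5880 mcg/mL = 42.59694 mL/hr
Time remaining = 17.89388 mL ÷ 42.59694 mL/hr = 0.4200743 hr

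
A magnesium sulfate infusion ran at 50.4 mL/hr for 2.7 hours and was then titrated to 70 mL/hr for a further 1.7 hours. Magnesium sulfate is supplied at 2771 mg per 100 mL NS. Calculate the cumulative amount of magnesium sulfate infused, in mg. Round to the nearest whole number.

Concentration = 2771 mg ÷ 100 mL = 27.71 mg/mL
Stage 1: 50.4 mL/hr × 2.7 hr = 136.08 mL → 136.08 mL × 27.71 mg/mL = 3770.777 mg
Stage 2: 70 mL/hr × 1.7 hr = 119 mL → 119 mL × 27.71 mg/mL = 3297.49 mg
Total = 3770.777 + 3297.49 = 7068.267 mg

7068 mg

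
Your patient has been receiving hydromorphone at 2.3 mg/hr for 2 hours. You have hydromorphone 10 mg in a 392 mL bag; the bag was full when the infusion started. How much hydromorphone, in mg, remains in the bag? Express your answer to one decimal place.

Concentration = 10 mg ÷ 392 mL = 0.0255102 mg/mL
Rate = 2.3 mg/hr ÷ 0.0255102 mg/mL = 90.16 mL/hr
Volume infused = 90.16 mL/hr × 2 hr = 180.32 mL
Volume remaining = 392 − 180.32 = 211.68 mL
Drug remaining = 211.68 mL × 0.0255102 mg/mL = 5.4 mg

5.4 mg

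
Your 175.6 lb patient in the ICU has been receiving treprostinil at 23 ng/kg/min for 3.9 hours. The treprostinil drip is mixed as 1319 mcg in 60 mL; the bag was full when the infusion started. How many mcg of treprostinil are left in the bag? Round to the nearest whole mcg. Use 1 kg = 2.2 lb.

Weight = 175.6 lb ÷ 2.2 lb/kg = 79.81818 kg
Dose = 23 ng/kg/min × 79.81818 kg = 1835.818 ng/min
1835.818 ng/min × 60 min/hr = 110149.1 ng/hr
Concentration = 1319 mcg ÷ 60 mL = 21.98333 mcg/mL = 21983.33 ng/mL
Rate = 110149.1 ng/hr ÷ 21983.33 ng/mL = 5.010573 mL/hr
Volume infused = 5.010573 mL/hr × 3.9 hr = 19.54123 mL
Volume remaining = 60 − 19.54123 = 40.45877 mL
Drug remaining = 40.45877 mL × 21983.33 ng/mL = 889418.5 ng = 889.4185 mcg

889 mcg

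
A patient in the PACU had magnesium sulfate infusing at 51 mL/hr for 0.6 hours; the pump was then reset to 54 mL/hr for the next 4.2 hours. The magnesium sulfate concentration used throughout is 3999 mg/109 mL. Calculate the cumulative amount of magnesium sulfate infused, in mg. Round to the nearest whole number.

Concentration = 3999 mg ÷ 109 mL = 36.68807 mg/mL
Stage 1: 51 mL/hr × 0.6 hr = 30.6 mL → 30.6 mL × 36.68807 mg/mL = 1122.655 mg
Stage 2: 54 mL/hr × 4.2 hr = 226.8 mL → 226.8 mL × 36.68807 mg/mL = 8320.855 mg
Total = 1122.655 + 8320.855 = 9443.51 mg

9444 mg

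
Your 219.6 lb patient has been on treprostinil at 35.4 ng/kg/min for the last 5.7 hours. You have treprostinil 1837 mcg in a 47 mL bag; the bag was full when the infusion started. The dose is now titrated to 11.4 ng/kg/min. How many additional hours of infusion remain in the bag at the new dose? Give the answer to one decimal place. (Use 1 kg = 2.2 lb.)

9.2 hours

Initial rate:
Weight = 219.6 lb ÷ 2.2 lb/kg = 99.81818 kg
Dose = 35.4 ng/kg/min × 99.81818 kg = 3533.564 ng/min
3533.564 ng/min × 60 min/hr = 212013.8 ng/hr
Concentration = 1837 mcg ÷ 47 mL = 39.08511 mcg/mL = 39085.11 ng/mL
Rate = 212013.8 ng/hr ÷ 39085.11 ng/mL = 5.424415 mL/hr
Volume infused so far = 5.424415 mL/hr × 5.7 hr = 30.91916 mL
Volume remaining = 47 − 30.91916 = 16.08084 mL
New rate:
Dose = 11.4 ng/kg/min × 99.81818 kg = 1137.927 ng/min
1137.927 ng/min × 60 min/hr = 68275.64 ng/hr
Rate = 68275.64 ng/hr ÷ 39085.11 ng/mL = 1.746845 mL/hr
Time remaining = 16.08084 mL ÷ 1.746845 mL/hr = 9.205644 hr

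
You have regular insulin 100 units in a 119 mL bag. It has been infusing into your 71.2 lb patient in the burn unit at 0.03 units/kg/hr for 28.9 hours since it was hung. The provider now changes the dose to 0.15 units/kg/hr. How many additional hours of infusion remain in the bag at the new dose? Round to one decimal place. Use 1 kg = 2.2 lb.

Initial rate:
Weight = 71.2 lb ÷ 2.2 lb/kg = 32.36364 kg
Dose = 0.03 units/kg/hr × 32.36364 kg = 0.9709091 units/hr
Concentration = 100 units ÷ 119 mL = 0.8403361 units/mL
Rate = 0.9709091 units/hr ÷ 0.8403361 units/mL = 1.155382 mL/hr
Volume infused so far = 1.155382 mL/hr × 28.9 hr = 33.39053 mL
Volume remaining = 119 − 33.39053 = 85.60947 mL
New rate:
Dose = 0.15 units/kg/hr × 32.36364 kg = 4.854545 units/hr
Rate = 4.854545 units/hr ÷ 0.8403361 units/mL = 5.776909 mL/hr
Time remaining = 85.60947 mL ÷ 5.776909 mL/hr = 14.81925 hr

14.8 hours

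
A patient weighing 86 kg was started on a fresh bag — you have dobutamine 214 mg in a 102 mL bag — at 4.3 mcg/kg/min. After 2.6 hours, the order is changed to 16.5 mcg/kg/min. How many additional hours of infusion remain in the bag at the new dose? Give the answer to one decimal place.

1.8 hours

Initial rate:
Dose = 4.3 mcg/kg/min × 86 kg = 369.8 mcg/min
369.8 mcg/min × 60 min/hr = 22188 mcg/hr
Concentration = 214 mg ÷ 102 mL = 2.098039 mg/mL = 2098.039 mcg/mL
Rate = 22188 mcg/hr ÷ 2098.039 mcg/mL = 10.57559 mL/hr
Volume infused so far = 10.57559 mL/hr × 2.6 hr = 27.49653 mL
Volume remaining = 102 − 27.49653 = 74.50347 mL
New rate:
Dose = 16.5 mcg/kg/min × 86 kg = 1419 mcg/min
1419 mcg/min × 60 min/hr = 85140 mcg/hr
Rate = 85140 mcg/hr ÷ 2098.039 mcg/mL = 40.58075 mL/hr
Time remaining = 74.50347 mL ÷ 40.58075 mL/hr = 1.835931 hr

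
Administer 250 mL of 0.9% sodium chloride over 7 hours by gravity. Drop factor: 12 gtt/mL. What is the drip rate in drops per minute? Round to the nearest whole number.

7 gtt/min

250 mL ÷ (7 hr × 60 = 420 min) = 0.5952381 mL/min
0.5952381 mL/min × 12 gtt/mL = 7.142857 gtt/min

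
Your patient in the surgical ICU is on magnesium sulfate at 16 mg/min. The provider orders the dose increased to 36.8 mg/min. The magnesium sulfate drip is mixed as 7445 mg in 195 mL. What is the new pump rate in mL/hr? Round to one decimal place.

36.8 mg/min × 60 min/hr = 2208 mg/hr
Concentration = 7445 mg ÷ 195 mL = 38.17949 mg/mL
Rate = 2208 mg/hr ÷ 38.17949 mg/mL = 57.8321 mL/hr

57.8 mL/hr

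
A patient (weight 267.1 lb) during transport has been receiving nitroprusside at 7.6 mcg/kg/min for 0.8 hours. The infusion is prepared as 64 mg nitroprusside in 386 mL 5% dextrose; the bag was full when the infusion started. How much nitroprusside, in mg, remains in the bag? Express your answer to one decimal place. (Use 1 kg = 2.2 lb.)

Weight = 267.1 lb ÷ 2.2 lb/kg = 121.4091 kg
Dose = 7.6 mcg/kg/min × 121.4091 kg = 922.7091 mcg/min
922.7091 mcg/min × 60 min/hr = 55362.55 mcg/hr
Concentration = 64 mg ÷ 386 mL = 0.1658031 mg/mL = 165.8031 mcg/mL
Rate = 55362.55 mcg/hr ÷ 165.8031 mcg/mL = 333.9054 mL/hr
Volume infused = 333.9054 mL/hr × 0.8 hr = 267.1243 mL
Volume remaining = 386 − 267.1243 = 118.8757 mL
Drug remaining = 118.8757 mL × 165.8031 mcg/mL = 19709.96 mcg = 19.70996 mg

19.7 mg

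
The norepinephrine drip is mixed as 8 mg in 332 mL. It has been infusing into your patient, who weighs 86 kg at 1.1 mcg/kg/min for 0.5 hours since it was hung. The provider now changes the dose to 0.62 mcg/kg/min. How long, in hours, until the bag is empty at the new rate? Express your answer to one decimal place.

1.6 hours

Initial rate:
Dose = 1.1 mcg/kg/min × 86 kg = 94.6 mcg/min
94.6 mcg/min × 60 min/hr = 5676 mcg/hr
Concentration = 8 mg ÷ 332 mL = 0.02409639 mg/mL = 24.09639 mcg/mL
Rate = 5676 mcg/hr ÷ 24.09639 mcg/mL = 235.554 mL/hr
Volume infused so far = 235.554 mL/hr × 0.5 hr = 117.777 mL
Volume remaining = 332 − 117.777 = 214.223 mL
New rate:
Dose = 0.62 mcg/kg/min × 86 kg = 53.32 mcg/min
53.32 mcg/min × 60 min/hr = 3199.2 mcg/hr
Rate = 3199.2 mcg/hr ÷ 24.09639 mcg/mL = 132.7668 mL/hr
Time remaining = 214.223 mL ÷ 132.7668 mL/hr = 1.613528 hr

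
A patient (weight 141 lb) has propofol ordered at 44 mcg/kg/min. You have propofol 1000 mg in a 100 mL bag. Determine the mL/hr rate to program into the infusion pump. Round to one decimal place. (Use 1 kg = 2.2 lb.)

Weight = 141 lb ÷ 2.2 lb/kg = 64.09091 kg
Dose = 44 mcg/kg/min × 64.09091 kg = 2820 mcg/min
2820 mcg/min × 60 min/hr = 169200 mcg/hr
Concentration = 1000 mg ÷ 100 mL = 10 mg/mL = 10000 mcg/mL
Rate = 169200 mcg/hr ÷ 10000 mcg/mL = 16.92 mL/hr

16.9 mL/hr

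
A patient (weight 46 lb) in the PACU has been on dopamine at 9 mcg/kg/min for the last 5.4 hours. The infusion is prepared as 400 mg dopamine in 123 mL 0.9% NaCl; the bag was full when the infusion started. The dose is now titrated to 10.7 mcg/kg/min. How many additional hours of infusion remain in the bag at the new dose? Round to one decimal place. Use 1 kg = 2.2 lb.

Initial rate:
Weight = 46 lb ÷ 2.2 lb/kg = 20.90909 kg
Dose = 9 mcg/kg/min × 20.90909 kg = 188.1818 mcg/min
188.1818 mcg/min × 60 min/hr = 11290.91 mcg/hr
Concentration = 400 mg ÷ 123 mL = 3.252033 mg/mL = 3252.033 mcg/mL
Rate = 11290.91 mcg/hr ÷ 3252.033 mcg/mL = 3.471955 mL/hr
Volume infused so far = 3.471955 mL/hr × 5.4 hr = 18.74855 mL
Volume remaining = 123 − 18.74855 = 104.2514 mL
New rate:
Dose = 10.7 mcg/kg/min × 20.90909 kg = 223.7273 mcg/min
223.7273 mcg/min × 60 min/hr = 13423.64 mcg/hr
Rate = 13423.64 mcg/hr ÷ 3252.033 mcg/mL = 4.127768 mL/hr
Time remaining = 104.2514 mL ÷ 4.127768 mL/hr = 25.25613 hr

25.3 hours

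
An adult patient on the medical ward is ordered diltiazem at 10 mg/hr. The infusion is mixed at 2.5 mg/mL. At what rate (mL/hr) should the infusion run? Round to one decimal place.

Rate = 10 mg/hr ÷ 2.5 mg/mL = 4 mL/hr

4.0 mL/hr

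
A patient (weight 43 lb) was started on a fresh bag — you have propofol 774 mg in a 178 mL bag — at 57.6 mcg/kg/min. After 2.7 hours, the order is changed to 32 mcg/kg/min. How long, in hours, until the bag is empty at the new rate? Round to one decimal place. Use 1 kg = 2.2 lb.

15.8 hours

Initial rate:
Weight = 43 lb ÷ 2.2 lb/kg = 19.54545 kg
Dose = 57.6 mcg/kg/min × 19.54545 kg = 1125.818 mcg/min
1125.818 mcg/min × 60 min/hr = 67549.09 mcg/hr
Concentration = 774 mg ÷ 178 mL = 4.348315 mg/mL = 4348.315 mcg/mL
Rate = 67549.09 mcg/hr ÷ 4348.315 mcg/mL = 15.53455 mL/hr
Volume infused so far = 15.53455 mL/hr × 2.7 hr = 41.94327 mL
Volume remaining = 178 − 41.94327 = 136.0567 mL
New rate:
Dose = 32 mcg/kg/min × 19.54545 kg = 625.4545 mcg/min
625.4545 mcg/min × 60 min/hr = 37527.27 mcg/hr
Rate = 37527.27 mcg/hr ÷ 4348.315 mcg/mL = 8.630303 mL/hr
Time remaining = 136.0567 mL ÷ 8.630303 mL/hr = 15.765 hr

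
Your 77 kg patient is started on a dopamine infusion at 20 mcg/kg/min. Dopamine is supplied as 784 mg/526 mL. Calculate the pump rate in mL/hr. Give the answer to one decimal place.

Dose = 20 mcg/kg/min × 77 kg = 1540 mcg/min
1540 mcg/min × 60 min/hr = 92400 mcg/hr
Concentration = 784 mg ÷ 526 mL = 1.490494 mg/mL = 1490.494 mcg/mL
Rate = 92400 mcg/hr ÷ 1490.494 mcg/mL = 61.99286 mL/hr

62.0 mL/hr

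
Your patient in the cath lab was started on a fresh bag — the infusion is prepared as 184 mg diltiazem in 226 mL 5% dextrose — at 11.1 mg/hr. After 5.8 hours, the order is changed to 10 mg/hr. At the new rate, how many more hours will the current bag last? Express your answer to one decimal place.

12.0 hours

Initial rate:
Concentration = 184 mg ÷ 226 mL = 0.8141593 mg/mL
Rate = 11.1 mg/hr ÷ 0.8141593 mg/mL = 13.6337 mL/hr
Volume infused so far = 13.6337 mL/hr × 5.8 hr = 79.07543 mL
Volume remaining = 226 − 79.07543 = 146.9246 mL
New rate:
Rate = 10 mg/hr ÷ 0.8141593 mg/mL = 12.28261 mL/hr
Time remaining = 146.9246 mL ÷ 12.28261 mL/hr = 11.962 hr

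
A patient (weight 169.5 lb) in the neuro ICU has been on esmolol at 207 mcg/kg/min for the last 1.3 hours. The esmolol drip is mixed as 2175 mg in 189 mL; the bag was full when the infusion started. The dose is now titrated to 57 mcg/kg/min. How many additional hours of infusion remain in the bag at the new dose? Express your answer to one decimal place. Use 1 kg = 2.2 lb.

3.5 hours

Initial rate:
Weight = 169.5 lb ÷ 2.2 lb/kg = 77.04545 kg
Dose = 207 mcg/kg/min × 77.04545 kg = 15948.41 mcg/min
15948.41 mcg/min × 60 min/hr = 956904.5 mcg/hr
Concentration = 2175 mg ÷ 189 mL = 11.50794 mg/mL = 11507.94 mcg/mL
Rate = 956904.5 mcg/hr ÷ 11507.94 mcg/mL = 83.15171 mL/hr
Volume infused so far = 83.15171 mL/hr × 1.3 hr = 108.0972 mL
Volume remaining = 189 − 108.0972 = 80.90278 mL
New rate:
Dose = 57 mcg/kg/min × 77.04545 kg = 4391.591 mcg/min
4391.591 mcg/min × 60 min/hr = 263495.5 mcg/hr
Rate = 263495.5 mcg/hr ÷ 11507.94 mcg/mL = 22.89685 mL/hr
Time remaining = 80.90278 mL ÷ 22.89685 mL/hr = 3.533359 hr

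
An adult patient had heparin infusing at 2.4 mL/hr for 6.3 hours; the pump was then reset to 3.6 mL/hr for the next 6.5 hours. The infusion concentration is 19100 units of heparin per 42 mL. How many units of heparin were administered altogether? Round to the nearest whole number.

Concentration = 19100 units ÷ 42 mL = 454.7619 units/mL
Stage 1: 2.4 mL/hr × 6.3 hr = 15.12 mL → 15.12 mL × 454.7619 units/mL = 6876 units
Stage 2: 3.6 mL/hr × 6.5 hr = 23.4 mL → 23.4 mL × 454.7619 units/mL = 10641.43 units
Total = 6876 + 10641.43 = 17517.43 units

17517 units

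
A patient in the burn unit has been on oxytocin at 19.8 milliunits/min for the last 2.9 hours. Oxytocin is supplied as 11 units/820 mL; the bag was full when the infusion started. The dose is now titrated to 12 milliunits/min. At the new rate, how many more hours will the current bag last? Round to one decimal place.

10.5 hours

Initial rate:
19.8 milliunits/min × 60 min/hr = 1188 milliunits/hr
Concentration = 11 units ÷ 820 mL = 0.01341463 units/mL = 13.41463 milliunits/mL
Rate = 1188 milliunits/hr ÷ 13.41463 milliunits/mL = 88.56 mL/hr
Volume infused so far = 88.56 mL/hr × 2.9 hr = 256.824 mL
Volume remaining = 820 − 256.824 = 563.176 mL
New rate:
12 milliunits/min × 60 min/hr = 720 milliunits/hr
Rate = 720 milliunits/hr ÷ 13.41463 milliunits/mL = 53.67273 mL/hr
Time remaining = 563.176 mL ÷ 53.67273 mL/hr = 10.49278 hr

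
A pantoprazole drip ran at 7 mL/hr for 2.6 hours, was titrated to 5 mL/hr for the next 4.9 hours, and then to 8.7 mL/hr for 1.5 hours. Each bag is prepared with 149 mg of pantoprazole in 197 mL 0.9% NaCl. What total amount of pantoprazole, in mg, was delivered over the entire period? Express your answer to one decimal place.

Concentration = 149 mg ÷ 197 mL = 0.7563452 mg/mL
Stage 1: 7 mL/hr × 2.6 hr = 18.2 mL → 18.2 mL × 0.7563452 mg/mL = 13.76548 mg
Stage 2: 5 mL/hr × 4.9 hr = 24.5 mL → 24.5 mL × 0.7563452 mg/mL = 18.53046 mg
Stage 3: 8.7 mL/hr × 1.5 hr = 13.05 mL → 13.05 mL × 0.7563452 mg/mL = 9.870305 mg
Total = 13.76548 + 18.53046 + 9.870305 = 42.16624 mg

42.2 mg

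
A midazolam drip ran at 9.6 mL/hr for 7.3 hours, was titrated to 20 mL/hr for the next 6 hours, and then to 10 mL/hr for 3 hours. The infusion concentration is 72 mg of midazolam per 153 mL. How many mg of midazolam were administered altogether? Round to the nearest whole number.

104 mg

Concentration = 72 mg ÷ 153 mL = 0.4705882 mg/mL
Stage 1: 9.6 mL/hr × 7.3 hr = 70.08 mL → 70.08 mL × 0.4705882 mg/mL = 32.97882 mg
Stage 2: 20 mL/hr × 6 hr = 120 mL → 120 mL × 0.4705882 mg/mL = 56.47059 mg
Stage 3: 10 mL/hr × 3 hr = 30 mL → 30 mL × 0.4705882 mg/mL = 14.11765 mg
Total = 32.97882 + 56.47059 + 14.11765 = 103.5671 mg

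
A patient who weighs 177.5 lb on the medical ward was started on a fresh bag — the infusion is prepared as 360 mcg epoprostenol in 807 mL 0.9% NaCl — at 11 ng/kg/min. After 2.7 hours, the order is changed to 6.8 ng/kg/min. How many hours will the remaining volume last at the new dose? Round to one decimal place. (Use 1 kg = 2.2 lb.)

Initial rate:
Weight = 177.5 lb ÷ 2.2 lb/kg = 80.68182 kg
Dose = 11 ng/kg/min × 80.68182 kg = 887.5 ng/min
887.5 ng/min × 60 min/hr = 53250 ng/hr
Concentration = 360 mcg ÷ 807 mL = 0.4460967 mcg/mL = 446.0967 ng/mL
Rate = 53250 ng/hr ÷ 446.0967 ng/mL = 119.3687 mL/hr
Volume infused so far = 119.3687 mL/hr × 2.7 hr = 322.2956 mL
Volume remaining = 807 − 322.2956 = 484.7044 mL
New rate:
Dose = 6.8 ng/kg/min × 80.68182 kg = 548.6364 ng/min
548.6364 ng/min × 60 min/hr = 32918.18 ng/hr
Rate = 32918.18 ng/hr ÷ 446.0967 ng/mL = 73.79159 mL/hr
Time remaining = 484.7044 mL ÷ 73.79159 mL/hr = 6.568558 hr

6.6 hours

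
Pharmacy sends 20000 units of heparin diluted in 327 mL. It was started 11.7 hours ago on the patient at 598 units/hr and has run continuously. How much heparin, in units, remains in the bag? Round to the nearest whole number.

Concentration = 20000 units ÷ 327 mL = 61.16208 units/mL
Rate = 598 units/hr ÷ 61.16208 units/mL = 9.7773 mL/hr
Volume infused = 9.7773 mL/hr × 11.7 hr = 114.3944 mL
Volume remaining = 327 − 114.3944 = 212.6056 mL
Drug remaining = 212.6056 mL × 61.16208 units/mL = 13003.4 units

13003 units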